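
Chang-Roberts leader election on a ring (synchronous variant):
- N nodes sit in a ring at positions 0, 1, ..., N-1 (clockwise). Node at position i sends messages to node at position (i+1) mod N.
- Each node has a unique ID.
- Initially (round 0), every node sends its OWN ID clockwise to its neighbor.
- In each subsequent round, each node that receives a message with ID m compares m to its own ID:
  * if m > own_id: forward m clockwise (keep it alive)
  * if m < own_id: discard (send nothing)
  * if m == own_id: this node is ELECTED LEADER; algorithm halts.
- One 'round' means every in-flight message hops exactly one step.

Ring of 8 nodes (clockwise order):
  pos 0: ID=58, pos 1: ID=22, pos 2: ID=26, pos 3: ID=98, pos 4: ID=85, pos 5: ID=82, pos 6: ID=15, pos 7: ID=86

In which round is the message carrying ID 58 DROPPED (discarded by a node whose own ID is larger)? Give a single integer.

Round 1: pos1(id22) recv 58: fwd; pos2(id26) recv 22: drop; pos3(id98) recv 26: drop; pos4(id85) recv 98: fwd; pos5(id82) recv 85: fwd; pos6(id15) recv 82: fwd; pos7(id86) recv 15: drop; pos0(id58) recv 86: fwd
Round 2: pos2(id26) recv 58: fwd; pos5(id82) recv 98: fwd; pos6(id15) recv 85: fwd; pos7(id86) recv 82: drop; pos1(id22) recv 86: fwd
Round 3: pos3(id98) recv 58: drop; pos6(id15) recv 98: fwd; pos7(id86) recv 85: drop; pos2(id26) recv 86: fwd
Round 4: pos7(id86) recv 98: fwd; pos3(id98) recv 86: drop
Round 5: pos0(id58) recv 98: fwd
Round 6: pos1(id22) recv 98: fwd
Round 7: pos2(id26) recv 98: fwd
Round 8: pos3(id98) recv 98: ELECTED
Message ID 58 originates at pos 0; dropped at pos 3 in round 3

Answer: 3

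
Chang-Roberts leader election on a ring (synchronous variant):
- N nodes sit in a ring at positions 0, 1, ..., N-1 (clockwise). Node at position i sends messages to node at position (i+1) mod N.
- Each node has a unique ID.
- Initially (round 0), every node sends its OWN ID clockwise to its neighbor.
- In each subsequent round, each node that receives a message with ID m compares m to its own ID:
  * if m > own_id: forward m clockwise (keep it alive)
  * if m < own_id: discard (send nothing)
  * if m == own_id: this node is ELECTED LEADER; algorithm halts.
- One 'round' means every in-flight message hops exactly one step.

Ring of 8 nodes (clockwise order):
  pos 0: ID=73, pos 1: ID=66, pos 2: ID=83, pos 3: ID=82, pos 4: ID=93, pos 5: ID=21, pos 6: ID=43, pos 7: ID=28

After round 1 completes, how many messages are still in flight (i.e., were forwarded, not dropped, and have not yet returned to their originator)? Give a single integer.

Answer: 4

Derivation:
Round 1: pos1(id66) recv 73: fwd; pos2(id83) recv 66: drop; pos3(id82) recv 83: fwd; pos4(id93) recv 82: drop; pos5(id21) recv 93: fwd; pos6(id43) recv 21: drop; pos7(id28) recv 43: fwd; pos0(id73) recv 28: drop
After round 1: 4 messages still in flight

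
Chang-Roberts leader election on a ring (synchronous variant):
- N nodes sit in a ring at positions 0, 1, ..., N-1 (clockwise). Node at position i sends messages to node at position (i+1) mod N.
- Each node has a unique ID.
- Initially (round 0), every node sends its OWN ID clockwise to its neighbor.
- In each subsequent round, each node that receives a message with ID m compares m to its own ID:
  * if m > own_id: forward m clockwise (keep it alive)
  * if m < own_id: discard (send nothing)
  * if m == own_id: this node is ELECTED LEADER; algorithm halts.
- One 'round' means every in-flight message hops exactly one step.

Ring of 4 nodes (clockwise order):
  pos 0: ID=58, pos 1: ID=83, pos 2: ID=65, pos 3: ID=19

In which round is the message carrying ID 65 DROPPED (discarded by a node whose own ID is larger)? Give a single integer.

Round 1: pos1(id83) recv 58: drop; pos2(id65) recv 83: fwd; pos3(id19) recv 65: fwd; pos0(id58) recv 19: drop
Round 2: pos3(id19) recv 83: fwd; pos0(id58) recv 65: fwd
Round 3: pos0(id58) recv 83: fwd; pos1(id83) recv 65: drop
Round 4: pos1(id83) recv 83: ELECTED
Message ID 65 originates at pos 2; dropped at pos 1 in round 3

Answer: 3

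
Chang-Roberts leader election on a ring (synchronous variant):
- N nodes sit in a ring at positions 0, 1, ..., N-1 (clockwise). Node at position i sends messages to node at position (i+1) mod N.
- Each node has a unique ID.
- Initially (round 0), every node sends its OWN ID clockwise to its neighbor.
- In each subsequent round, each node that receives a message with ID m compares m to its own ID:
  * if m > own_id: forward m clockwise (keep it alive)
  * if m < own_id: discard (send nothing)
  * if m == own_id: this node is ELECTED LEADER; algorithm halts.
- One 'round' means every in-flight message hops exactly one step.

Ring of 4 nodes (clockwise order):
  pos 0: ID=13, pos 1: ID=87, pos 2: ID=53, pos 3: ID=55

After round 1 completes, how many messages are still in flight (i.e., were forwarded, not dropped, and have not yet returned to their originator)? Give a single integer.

Round 1: pos1(id87) recv 13: drop; pos2(id53) recv 87: fwd; pos3(id55) recv 53: drop; pos0(id13) recv 55: fwd
After round 1: 2 messages still in flight

Answer: 2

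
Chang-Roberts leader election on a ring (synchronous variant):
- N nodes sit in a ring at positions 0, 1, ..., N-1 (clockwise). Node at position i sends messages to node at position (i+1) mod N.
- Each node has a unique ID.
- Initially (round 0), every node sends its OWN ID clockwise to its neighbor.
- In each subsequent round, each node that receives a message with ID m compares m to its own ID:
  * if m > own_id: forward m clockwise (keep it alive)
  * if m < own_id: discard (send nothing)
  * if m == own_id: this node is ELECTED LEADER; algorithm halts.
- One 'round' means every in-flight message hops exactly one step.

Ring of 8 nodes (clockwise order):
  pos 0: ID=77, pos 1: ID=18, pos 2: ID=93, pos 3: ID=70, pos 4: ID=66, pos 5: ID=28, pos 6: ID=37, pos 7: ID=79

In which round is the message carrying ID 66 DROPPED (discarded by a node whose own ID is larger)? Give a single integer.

Round 1: pos1(id18) recv 77: fwd; pos2(id93) recv 18: drop; pos3(id70) recv 93: fwd; pos4(id66) recv 70: fwd; pos5(id28) recv 66: fwd; pos6(id37) recv 28: drop; pos7(id79) recv 37: drop; pos0(id77) recv 79: fwd
Round 2: pos2(id93) recv 77: drop; pos4(id66) recv 93: fwd; pos5(id28) recv 70: fwd; pos6(id37) recv 66: fwd; pos1(id18) recv 79: fwd
Round 3: pos5(id28) recv 93: fwd; pos6(id37) recv 70: fwd; pos7(id79) recv 66: drop; pos2(id93) recv 79: drop
Round 4: pos6(id37) recv 93: fwd; pos7(id79) recv 70: drop
Round 5: pos7(id79) recv 93: fwd
Round 6: pos0(id77) recv 93: fwd
Round 7: pos1(id18) recv 93: fwd
Round 8: pos2(id93) recv 93: ELECTED
Message ID 66 originates at pos 4; dropped at pos 7 in round 3

Answer: 3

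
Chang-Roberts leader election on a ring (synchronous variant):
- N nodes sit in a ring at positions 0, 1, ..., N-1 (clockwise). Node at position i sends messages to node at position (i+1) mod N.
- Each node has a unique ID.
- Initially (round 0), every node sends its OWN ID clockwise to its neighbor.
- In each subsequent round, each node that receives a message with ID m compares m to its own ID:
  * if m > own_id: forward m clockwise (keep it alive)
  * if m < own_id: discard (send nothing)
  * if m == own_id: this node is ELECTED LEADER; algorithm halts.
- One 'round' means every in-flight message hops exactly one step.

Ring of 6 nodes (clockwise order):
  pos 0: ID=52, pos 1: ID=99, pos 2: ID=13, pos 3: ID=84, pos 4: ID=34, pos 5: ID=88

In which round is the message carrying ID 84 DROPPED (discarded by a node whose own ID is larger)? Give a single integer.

Answer: 2

Derivation:
Round 1: pos1(id99) recv 52: drop; pos2(id13) recv 99: fwd; pos3(id84) recv 13: drop; pos4(id34) recv 84: fwd; pos5(id88) recv 34: drop; pos0(id52) recv 88: fwd
Round 2: pos3(id84) recv 99: fwd; pos5(id88) recv 84: drop; pos1(id99) recv 88: drop
Round 3: pos4(id34) recv 99: fwd
Round 4: pos5(id88) recv 99: fwd
Round 5: pos0(id52) recv 99: fwd
Round 6: pos1(id99) recv 99: ELECTED
Message ID 84 originates at pos 3; dropped at pos 5 in round 2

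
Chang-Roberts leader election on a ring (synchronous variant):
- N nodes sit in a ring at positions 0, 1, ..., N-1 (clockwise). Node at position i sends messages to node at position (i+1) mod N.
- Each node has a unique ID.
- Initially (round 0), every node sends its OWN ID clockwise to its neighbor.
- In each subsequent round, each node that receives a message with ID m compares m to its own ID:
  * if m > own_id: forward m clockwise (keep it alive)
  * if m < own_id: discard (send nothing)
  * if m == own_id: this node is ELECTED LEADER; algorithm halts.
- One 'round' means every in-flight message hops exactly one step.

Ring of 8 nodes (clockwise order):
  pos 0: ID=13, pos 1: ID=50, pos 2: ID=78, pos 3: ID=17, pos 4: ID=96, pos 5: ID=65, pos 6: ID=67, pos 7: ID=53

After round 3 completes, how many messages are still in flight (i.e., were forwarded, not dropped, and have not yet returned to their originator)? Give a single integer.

Answer: 2

Derivation:
Round 1: pos1(id50) recv 13: drop; pos2(id78) recv 50: drop; pos3(id17) recv 78: fwd; pos4(id96) recv 17: drop; pos5(id65) recv 96: fwd; pos6(id67) recv 65: drop; pos7(id53) recv 67: fwd; pos0(id13) recv 53: fwd
Round 2: pos4(id96) recv 78: drop; pos6(id67) recv 96: fwd; pos0(id13) recv 67: fwd; pos1(id50) recv 53: fwd
Round 3: pos7(id53) recv 96: fwd; pos1(id50) recv 67: fwd; pos2(id78) recv 53: drop
After round 3: 2 messages still in flight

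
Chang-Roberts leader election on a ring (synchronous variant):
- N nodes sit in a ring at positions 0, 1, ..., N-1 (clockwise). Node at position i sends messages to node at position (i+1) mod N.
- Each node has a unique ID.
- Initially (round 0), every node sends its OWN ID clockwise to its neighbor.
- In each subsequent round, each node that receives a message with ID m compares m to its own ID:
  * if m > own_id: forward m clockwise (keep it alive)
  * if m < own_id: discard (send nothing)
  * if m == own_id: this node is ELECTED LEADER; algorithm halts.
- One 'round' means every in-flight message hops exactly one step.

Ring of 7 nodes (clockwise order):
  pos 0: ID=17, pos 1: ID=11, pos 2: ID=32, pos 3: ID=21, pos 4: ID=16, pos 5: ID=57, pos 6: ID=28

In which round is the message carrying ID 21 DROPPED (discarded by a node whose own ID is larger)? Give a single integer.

Round 1: pos1(id11) recv 17: fwd; pos2(id32) recv 11: drop; pos3(id21) recv 32: fwd; pos4(id16) recv 21: fwd; pos5(id57) recv 16: drop; pos6(id28) recv 57: fwd; pos0(id17) recv 28: fwd
Round 2: pos2(id32) recv 17: drop; pos4(id16) recv 32: fwd; pos5(id57) recv 21: drop; pos0(id17) recv 57: fwd; pos1(id11) recv 28: fwd
Round 3: pos5(id57) recv 32: drop; pos1(id11) recv 57: fwd; pos2(id32) recv 28: drop
Round 4: pos2(id32) recv 57: fwd
Round 5: pos3(id21) recv 57: fwd
Round 6: pos4(id16) recv 57: fwd
Round 7: pos5(id57) recv 57: ELECTED
Message ID 21 originates at pos 3; dropped at pos 5 in round 2

Answer: 2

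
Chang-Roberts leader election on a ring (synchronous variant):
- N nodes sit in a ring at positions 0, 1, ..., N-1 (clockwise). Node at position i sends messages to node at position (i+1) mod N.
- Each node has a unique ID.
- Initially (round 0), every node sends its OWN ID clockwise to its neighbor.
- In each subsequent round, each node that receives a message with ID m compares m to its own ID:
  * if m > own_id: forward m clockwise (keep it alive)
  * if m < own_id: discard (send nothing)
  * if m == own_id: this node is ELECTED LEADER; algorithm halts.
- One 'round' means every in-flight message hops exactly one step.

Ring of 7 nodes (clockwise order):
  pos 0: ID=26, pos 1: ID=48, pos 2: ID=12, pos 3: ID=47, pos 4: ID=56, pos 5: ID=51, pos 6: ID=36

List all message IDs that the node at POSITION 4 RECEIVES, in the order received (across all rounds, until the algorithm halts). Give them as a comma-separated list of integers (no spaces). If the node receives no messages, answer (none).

Round 1: pos1(id48) recv 26: drop; pos2(id12) recv 48: fwd; pos3(id47) recv 12: drop; pos4(id56) recv 47: drop; pos5(id51) recv 56: fwd; pos6(id36) recv 51: fwd; pos0(id26) recv 36: fwd
Round 2: pos3(id47) recv 48: fwd; pos6(id36) recv 56: fwd; pos0(id26) recv 51: fwd; pos1(id48) recv 36: drop
Round 3: pos4(id56) recv 48: drop; pos0(id26) recv 56: fwd; pos1(id48) recv 51: fwd
Round 4: pos1(id48) recv 56: fwd; pos2(id12) recv 51: fwd
Round 5: pos2(id12) recv 56: fwd; pos3(id47) recv 51: fwd
Round 6: pos3(id47) recv 56: fwd; pos4(id56) recv 51: drop
Round 7: pos4(id56) recv 56: ELECTED

Answer: 47,48,51,56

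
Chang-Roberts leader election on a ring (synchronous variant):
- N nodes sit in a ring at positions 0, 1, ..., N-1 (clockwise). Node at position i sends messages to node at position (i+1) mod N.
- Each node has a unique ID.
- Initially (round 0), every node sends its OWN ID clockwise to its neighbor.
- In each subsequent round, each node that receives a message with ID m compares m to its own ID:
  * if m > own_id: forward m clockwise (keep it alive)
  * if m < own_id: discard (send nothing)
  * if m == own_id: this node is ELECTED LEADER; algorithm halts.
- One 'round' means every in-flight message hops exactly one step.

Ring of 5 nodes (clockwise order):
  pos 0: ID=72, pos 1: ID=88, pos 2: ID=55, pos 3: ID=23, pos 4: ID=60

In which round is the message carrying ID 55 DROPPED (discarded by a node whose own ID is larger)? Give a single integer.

Round 1: pos1(id88) recv 72: drop; pos2(id55) recv 88: fwd; pos3(id23) recv 55: fwd; pos4(id60) recv 23: drop; pos0(id72) recv 60: drop
Round 2: pos3(id23) recv 88: fwd; pos4(id60) recv 55: drop
Round 3: pos4(id60) recv 88: fwd
Round 4: pos0(id72) recv 88: fwd
Round 5: pos1(id88) recv 88: ELECTED
Message ID 55 originates at pos 2; dropped at pos 4 in round 2

Answer: 2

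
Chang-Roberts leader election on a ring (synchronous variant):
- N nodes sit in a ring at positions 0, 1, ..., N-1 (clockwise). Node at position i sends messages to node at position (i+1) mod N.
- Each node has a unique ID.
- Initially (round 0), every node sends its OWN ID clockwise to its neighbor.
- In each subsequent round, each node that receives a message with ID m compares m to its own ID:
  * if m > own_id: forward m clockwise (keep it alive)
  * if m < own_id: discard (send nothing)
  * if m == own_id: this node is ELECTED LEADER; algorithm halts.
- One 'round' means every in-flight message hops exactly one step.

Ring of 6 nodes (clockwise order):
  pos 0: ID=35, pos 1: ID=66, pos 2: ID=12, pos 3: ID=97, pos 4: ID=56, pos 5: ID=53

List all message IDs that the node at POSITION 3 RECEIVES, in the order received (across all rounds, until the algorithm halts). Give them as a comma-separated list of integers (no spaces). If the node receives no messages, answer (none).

Answer: 12,66,97

Derivation:
Round 1: pos1(id66) recv 35: drop; pos2(id12) recv 66: fwd; pos3(id97) recv 12: drop; pos4(id56) recv 97: fwd; pos5(id53) recv 56: fwd; pos0(id35) recv 53: fwd
Round 2: pos3(id97) recv 66: drop; pos5(id53) recv 97: fwd; pos0(id35) recv 56: fwd; pos1(id66) recv 53: drop
Round 3: pos0(id35) recv 97: fwd; pos1(id66) recv 56: drop
Round 4: pos1(id66) recv 97: fwd
Round 5: pos2(id12) recv 97: fwd
Round 6: pos3(id97) recv 97: ELECTED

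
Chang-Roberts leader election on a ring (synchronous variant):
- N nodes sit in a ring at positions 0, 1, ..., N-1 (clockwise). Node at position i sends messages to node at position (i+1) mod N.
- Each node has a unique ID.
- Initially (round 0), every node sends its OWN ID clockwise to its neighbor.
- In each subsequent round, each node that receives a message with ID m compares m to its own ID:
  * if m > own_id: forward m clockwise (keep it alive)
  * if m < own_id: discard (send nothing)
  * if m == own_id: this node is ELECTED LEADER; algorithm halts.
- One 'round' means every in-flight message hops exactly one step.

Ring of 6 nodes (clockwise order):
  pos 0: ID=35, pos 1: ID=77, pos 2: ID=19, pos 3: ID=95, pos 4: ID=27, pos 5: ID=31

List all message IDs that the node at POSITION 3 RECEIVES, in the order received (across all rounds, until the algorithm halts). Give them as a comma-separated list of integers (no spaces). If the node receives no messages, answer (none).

Round 1: pos1(id77) recv 35: drop; pos2(id19) recv 77: fwd; pos3(id95) recv 19: drop; pos4(id27) recv 95: fwd; pos5(id31) recv 27: drop; pos0(id35) recv 31: drop
Round 2: pos3(id95) recv 77: drop; pos5(id31) recv 95: fwd
Round 3: pos0(id35) recv 95: fwd
Round 4: pos1(id77) recv 95: fwd
Round 5: pos2(id19) recv 95: fwd
Round 6: pos3(id95) recv 95: ELECTED

Answer: 19,77,95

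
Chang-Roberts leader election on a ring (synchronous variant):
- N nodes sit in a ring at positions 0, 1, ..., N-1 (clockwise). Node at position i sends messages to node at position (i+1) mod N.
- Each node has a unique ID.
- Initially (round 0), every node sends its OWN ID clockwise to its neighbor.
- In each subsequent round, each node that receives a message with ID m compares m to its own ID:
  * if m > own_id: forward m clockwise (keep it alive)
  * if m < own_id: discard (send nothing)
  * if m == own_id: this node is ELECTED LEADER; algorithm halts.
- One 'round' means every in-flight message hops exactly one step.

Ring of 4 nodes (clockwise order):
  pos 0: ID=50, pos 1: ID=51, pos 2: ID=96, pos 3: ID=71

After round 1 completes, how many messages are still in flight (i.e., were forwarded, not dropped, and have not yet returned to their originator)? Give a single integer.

Round 1: pos1(id51) recv 50: drop; pos2(id96) recv 51: drop; pos3(id71) recv 96: fwd; pos0(id50) recv 71: fwd
After round 1: 2 messages still in flight

Answer: 2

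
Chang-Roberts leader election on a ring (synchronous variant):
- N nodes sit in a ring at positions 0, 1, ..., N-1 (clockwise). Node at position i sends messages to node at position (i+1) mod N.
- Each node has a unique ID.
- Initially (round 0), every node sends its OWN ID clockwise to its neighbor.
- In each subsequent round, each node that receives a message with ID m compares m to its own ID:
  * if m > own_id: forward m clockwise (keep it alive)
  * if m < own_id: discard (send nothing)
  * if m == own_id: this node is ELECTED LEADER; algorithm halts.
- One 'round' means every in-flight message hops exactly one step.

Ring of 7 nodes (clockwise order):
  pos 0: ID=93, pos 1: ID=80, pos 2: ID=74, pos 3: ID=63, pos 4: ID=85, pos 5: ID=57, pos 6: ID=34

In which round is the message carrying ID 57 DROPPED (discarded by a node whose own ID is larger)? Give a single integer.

Round 1: pos1(id80) recv 93: fwd; pos2(id74) recv 80: fwd; pos3(id63) recv 74: fwd; pos4(id85) recv 63: drop; pos5(id57) recv 85: fwd; pos6(id34) recv 57: fwd; pos0(id93) recv 34: drop
Round 2: pos2(id74) recv 93: fwd; pos3(id63) recv 80: fwd; pos4(id85) recv 74: drop; pos6(id34) recv 85: fwd; pos0(id93) recv 57: drop
Round 3: pos3(id63) recv 93: fwd; pos4(id85) recv 80: drop; pos0(id93) recv 85: drop
Round 4: pos4(id85) recv 93: fwd
Round 5: pos5(id57) recv 93: fwd
Round 6: pos6(id34) recv 93: fwd
Round 7: pos0(id93) recv 93: ELECTED
Message ID 57 originates at pos 5; dropped at pos 0 in round 2

Answer: 2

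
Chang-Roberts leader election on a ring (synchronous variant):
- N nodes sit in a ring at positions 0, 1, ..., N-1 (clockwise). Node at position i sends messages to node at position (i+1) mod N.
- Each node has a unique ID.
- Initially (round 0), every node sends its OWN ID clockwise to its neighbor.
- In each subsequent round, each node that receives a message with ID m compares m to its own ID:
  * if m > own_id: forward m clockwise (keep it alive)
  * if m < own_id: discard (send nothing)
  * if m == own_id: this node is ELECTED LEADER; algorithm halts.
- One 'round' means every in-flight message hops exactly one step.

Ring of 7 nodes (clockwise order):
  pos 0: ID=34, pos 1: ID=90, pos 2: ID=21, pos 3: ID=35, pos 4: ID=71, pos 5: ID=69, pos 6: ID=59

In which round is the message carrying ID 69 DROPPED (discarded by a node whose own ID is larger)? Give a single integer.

Round 1: pos1(id90) recv 34: drop; pos2(id21) recv 90: fwd; pos3(id35) recv 21: drop; pos4(id71) recv 35: drop; pos5(id69) recv 71: fwd; pos6(id59) recv 69: fwd; pos0(id34) recv 59: fwd
Round 2: pos3(id35) recv 90: fwd; pos6(id59) recv 71: fwd; pos0(id34) recv 69: fwd; pos1(id90) recv 59: drop
Round 3: pos4(id71) recv 90: fwd; pos0(id34) recv 71: fwd; pos1(id90) recv 69: drop
Round 4: pos5(id69) recv 90: fwd; pos1(id90) recv 71: drop
Round 5: pos6(id59) recv 90: fwd
Round 6: pos0(id34) recv 90: fwd
Round 7: pos1(id90) recv 90: ELECTED
Message ID 69 originates at pos 5; dropped at pos 1 in round 3

Answer: 3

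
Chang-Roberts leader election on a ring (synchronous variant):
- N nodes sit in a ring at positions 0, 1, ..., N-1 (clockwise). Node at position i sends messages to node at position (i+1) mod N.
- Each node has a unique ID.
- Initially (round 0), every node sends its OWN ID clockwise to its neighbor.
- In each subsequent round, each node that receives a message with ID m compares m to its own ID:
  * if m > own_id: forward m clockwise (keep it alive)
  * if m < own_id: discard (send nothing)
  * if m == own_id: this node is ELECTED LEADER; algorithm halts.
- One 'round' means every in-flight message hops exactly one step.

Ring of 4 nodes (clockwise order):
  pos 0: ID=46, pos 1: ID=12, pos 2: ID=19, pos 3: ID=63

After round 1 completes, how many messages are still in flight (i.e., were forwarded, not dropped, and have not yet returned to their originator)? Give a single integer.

Round 1: pos1(id12) recv 46: fwd; pos2(id19) recv 12: drop; pos3(id63) recv 19: drop; pos0(id46) recv 63: fwd
After round 1: 2 messages still in flight

Answer: 2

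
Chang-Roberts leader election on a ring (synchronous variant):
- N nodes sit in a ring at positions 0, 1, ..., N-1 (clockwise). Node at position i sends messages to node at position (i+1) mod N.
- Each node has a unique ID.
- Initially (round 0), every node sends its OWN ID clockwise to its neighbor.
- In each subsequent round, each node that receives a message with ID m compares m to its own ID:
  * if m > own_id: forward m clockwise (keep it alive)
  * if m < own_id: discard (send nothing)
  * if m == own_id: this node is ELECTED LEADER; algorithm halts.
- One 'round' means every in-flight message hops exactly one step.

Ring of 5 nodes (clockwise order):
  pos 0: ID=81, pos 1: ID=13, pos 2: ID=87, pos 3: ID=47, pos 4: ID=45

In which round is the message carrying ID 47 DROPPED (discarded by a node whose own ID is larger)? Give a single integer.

Answer: 2

Derivation:
Round 1: pos1(id13) recv 81: fwd; pos2(id87) recv 13: drop; pos3(id47) recv 87: fwd; pos4(id45) recv 47: fwd; pos0(id81) recv 45: drop
Round 2: pos2(id87) recv 81: drop; pos4(id45) recv 87: fwd; pos0(id81) recv 47: drop
Round 3: pos0(id81) recv 87: fwd
Round 4: pos1(id13) recv 87: fwd
Round 5: pos2(id87) recv 87: ELECTED
Message ID 47 originates at pos 3; dropped at pos 0 in round 2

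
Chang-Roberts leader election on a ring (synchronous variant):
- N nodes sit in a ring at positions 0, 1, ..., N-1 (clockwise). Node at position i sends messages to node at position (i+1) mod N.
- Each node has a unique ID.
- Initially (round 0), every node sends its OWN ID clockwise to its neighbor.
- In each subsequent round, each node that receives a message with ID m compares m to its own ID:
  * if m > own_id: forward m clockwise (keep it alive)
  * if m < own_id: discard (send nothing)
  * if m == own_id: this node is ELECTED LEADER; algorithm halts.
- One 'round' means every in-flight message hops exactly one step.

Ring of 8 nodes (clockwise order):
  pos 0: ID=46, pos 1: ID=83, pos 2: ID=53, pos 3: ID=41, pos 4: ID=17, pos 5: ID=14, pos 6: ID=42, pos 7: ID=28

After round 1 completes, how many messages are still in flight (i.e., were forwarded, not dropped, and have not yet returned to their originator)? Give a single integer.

Answer: 5

Derivation:
Round 1: pos1(id83) recv 46: drop; pos2(id53) recv 83: fwd; pos3(id41) recv 53: fwd; pos4(id17) recv 41: fwd; pos5(id14) recv 17: fwd; pos6(id42) recv 14: drop; pos7(id28) recv 42: fwd; pos0(id46) recv 28: drop
After round 1: 5 messages still in flight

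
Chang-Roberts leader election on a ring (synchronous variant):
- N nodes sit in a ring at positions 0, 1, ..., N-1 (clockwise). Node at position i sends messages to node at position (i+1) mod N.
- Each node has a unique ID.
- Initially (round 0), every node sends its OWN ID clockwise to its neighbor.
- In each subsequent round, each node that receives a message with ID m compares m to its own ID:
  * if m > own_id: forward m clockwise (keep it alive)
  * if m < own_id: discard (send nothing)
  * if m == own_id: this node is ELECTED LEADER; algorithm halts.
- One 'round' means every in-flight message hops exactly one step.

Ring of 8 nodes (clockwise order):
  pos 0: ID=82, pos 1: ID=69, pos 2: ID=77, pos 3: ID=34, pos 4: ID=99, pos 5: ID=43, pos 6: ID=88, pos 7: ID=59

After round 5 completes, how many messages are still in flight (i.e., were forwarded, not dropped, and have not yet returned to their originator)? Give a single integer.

Round 1: pos1(id69) recv 82: fwd; pos2(id77) recv 69: drop; pos3(id34) recv 77: fwd; pos4(id99) recv 34: drop; pos5(id43) recv 99: fwd; pos6(id88) recv 43: drop; pos7(id59) recv 88: fwd; pos0(id82) recv 59: drop
Round 2: pos2(id77) recv 82: fwd; pos4(id99) recv 77: drop; pos6(id88) recv 99: fwd; pos0(id82) recv 88: fwd
Round 3: pos3(id34) recv 82: fwd; pos7(id59) recv 99: fwd; pos1(id69) recv 88: fwd
Round 4: pos4(id99) recv 82: drop; pos0(id82) recv 99: fwd; pos2(id77) recv 88: fwd
Round 5: pos1(id69) recv 99: fwd; pos3(id34) recv 88: fwd
After round 5: 2 messages still in flight

Answer: 2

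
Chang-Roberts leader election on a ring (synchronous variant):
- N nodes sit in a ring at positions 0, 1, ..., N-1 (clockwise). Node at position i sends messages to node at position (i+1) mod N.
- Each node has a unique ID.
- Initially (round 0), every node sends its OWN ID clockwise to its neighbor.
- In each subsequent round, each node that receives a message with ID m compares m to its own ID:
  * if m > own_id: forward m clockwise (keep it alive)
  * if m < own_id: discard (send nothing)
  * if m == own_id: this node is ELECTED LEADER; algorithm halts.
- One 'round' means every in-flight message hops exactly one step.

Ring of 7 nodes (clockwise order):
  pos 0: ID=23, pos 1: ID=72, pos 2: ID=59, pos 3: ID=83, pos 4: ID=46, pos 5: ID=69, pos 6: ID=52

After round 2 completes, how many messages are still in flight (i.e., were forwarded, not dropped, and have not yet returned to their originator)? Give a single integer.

Answer: 2

Derivation:
Round 1: pos1(id72) recv 23: drop; pos2(id59) recv 72: fwd; pos3(id83) recv 59: drop; pos4(id46) recv 83: fwd; pos5(id69) recv 46: drop; pos6(id52) recv 69: fwd; pos0(id23) recv 52: fwd
Round 2: pos3(id83) recv 72: drop; pos5(id69) recv 83: fwd; pos0(id23) recv 69: fwd; pos1(id72) recv 52: drop
After round 2: 2 messages still in flight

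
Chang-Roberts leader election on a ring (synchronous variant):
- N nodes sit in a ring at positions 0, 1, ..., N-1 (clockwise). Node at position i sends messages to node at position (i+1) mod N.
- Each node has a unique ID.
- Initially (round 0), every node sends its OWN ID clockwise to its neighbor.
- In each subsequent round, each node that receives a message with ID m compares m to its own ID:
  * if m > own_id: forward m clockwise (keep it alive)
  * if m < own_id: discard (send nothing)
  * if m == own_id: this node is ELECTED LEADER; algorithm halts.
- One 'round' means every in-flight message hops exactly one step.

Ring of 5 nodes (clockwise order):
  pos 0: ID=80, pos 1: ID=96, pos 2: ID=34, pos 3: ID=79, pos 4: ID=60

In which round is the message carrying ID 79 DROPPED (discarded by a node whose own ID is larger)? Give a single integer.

Round 1: pos1(id96) recv 80: drop; pos2(id34) recv 96: fwd; pos3(id79) recv 34: drop; pos4(id60) recv 79: fwd; pos0(id80) recv 60: drop
Round 2: pos3(id79) recv 96: fwd; pos0(id80) recv 79: drop
Round 3: pos4(id60) recv 96: fwd
Round 4: pos0(id80) recv 96: fwd
Round 5: pos1(id96) recv 96: ELECTED
Message ID 79 originates at pos 3; dropped at pos 0 in round 2

Answer: 2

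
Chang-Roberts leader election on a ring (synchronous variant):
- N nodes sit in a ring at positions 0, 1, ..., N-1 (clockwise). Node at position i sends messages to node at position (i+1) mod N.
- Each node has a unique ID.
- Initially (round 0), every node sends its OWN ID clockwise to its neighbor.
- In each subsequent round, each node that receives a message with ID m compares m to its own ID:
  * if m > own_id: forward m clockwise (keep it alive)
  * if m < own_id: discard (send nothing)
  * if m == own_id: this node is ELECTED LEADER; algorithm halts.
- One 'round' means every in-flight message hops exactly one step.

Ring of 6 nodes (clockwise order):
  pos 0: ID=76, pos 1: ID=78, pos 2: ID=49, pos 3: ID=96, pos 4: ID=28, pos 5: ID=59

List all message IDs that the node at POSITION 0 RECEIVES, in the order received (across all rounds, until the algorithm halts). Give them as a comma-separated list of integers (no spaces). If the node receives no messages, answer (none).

Answer: 59,96

Derivation:
Round 1: pos1(id78) recv 76: drop; pos2(id49) recv 78: fwd; pos3(id96) recv 49: drop; pos4(id28) recv 96: fwd; pos5(id59) recv 28: drop; pos0(id76) recv 59: drop
Round 2: pos3(id96) recv 78: drop; pos5(id59) recv 96: fwd
Round 3: pos0(id76) recv 96: fwd
Round 4: pos1(id78) recv 96: fwd
Round 5: pos2(id49) recv 96: fwd
Round 6: pos3(id96) recv 96: ELECTED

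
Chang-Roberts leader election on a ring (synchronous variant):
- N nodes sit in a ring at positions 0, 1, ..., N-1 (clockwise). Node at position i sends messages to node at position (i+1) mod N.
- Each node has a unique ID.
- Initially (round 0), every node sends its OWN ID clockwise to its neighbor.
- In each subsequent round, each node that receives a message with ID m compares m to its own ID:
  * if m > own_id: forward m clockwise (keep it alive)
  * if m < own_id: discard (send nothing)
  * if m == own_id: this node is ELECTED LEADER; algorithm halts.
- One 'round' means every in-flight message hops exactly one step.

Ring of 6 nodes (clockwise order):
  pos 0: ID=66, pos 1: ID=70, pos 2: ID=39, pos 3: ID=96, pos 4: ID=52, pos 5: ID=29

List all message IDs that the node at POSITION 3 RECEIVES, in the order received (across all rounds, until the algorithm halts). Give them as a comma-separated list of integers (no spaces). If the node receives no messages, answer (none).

Answer: 39,70,96

Derivation:
Round 1: pos1(id70) recv 66: drop; pos2(id39) recv 70: fwd; pos3(id96) recv 39: drop; pos4(id52) recv 96: fwd; pos5(id29) recv 52: fwd; pos0(id66) recv 29: drop
Round 2: pos3(id96) recv 70: drop; pos5(id29) recv 96: fwd; pos0(id66) recv 52: drop
Round 3: pos0(id66) recv 96: fwd
Round 4: pos1(id70) recv 96: fwd
Round 5: pos2(id39) recv 96: fwd
Round 6: pos3(id96) recv 96: ELECTED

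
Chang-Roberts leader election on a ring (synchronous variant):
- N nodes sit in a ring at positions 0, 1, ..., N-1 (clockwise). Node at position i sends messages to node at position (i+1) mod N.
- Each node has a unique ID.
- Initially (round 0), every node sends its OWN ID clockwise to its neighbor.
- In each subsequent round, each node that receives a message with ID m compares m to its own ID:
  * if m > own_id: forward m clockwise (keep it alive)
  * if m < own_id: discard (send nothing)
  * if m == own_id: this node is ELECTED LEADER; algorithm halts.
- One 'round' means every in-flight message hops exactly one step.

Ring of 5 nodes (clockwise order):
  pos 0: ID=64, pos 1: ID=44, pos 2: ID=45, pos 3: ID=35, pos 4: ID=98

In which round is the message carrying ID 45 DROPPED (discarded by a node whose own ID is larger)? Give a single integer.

Round 1: pos1(id44) recv 64: fwd; pos2(id45) recv 44: drop; pos3(id35) recv 45: fwd; pos4(id98) recv 35: drop; pos0(id64) recv 98: fwd
Round 2: pos2(id45) recv 64: fwd; pos4(id98) recv 45: drop; pos1(id44) recv 98: fwd
Round 3: pos3(id35) recv 64: fwd; pos2(id45) recv 98: fwd
Round 4: pos4(id98) recv 64: drop; pos3(id35) recv 98: fwd
Round 5: pos4(id98) recv 98: ELECTED
Message ID 45 originates at pos 2; dropped at pos 4 in round 2

Answer: 2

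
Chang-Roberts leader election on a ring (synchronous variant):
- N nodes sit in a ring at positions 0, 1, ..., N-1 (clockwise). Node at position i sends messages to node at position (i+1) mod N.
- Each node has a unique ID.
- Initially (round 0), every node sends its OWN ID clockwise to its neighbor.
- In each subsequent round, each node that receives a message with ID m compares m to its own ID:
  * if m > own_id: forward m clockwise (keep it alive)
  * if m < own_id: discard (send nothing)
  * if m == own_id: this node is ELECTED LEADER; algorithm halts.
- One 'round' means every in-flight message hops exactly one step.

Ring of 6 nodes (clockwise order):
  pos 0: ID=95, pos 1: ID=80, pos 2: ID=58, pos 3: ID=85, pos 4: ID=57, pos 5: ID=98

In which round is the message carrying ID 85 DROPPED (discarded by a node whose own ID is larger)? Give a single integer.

Round 1: pos1(id80) recv 95: fwd; pos2(id58) recv 80: fwd; pos3(id85) recv 58: drop; pos4(id57) recv 85: fwd; pos5(id98) recv 57: drop; pos0(id95) recv 98: fwd
Round 2: pos2(id58) recv 95: fwd; pos3(id85) recv 80: drop; pos5(id98) recv 85: drop; pos1(id80) recv 98: fwd
Round 3: pos3(id85) recv 95: fwd; pos2(id58) recv 98: fwd
Round 4: pos4(id57) recv 95: fwd; pos3(id85) recv 98: fwd
Round 5: pos5(id98) recv 95: drop; pos4(id57) recv 98: fwd
Round 6: pos5(id98) recv 98: ELECTED
Message ID 85 originates at pos 3; dropped at pos 5 in round 2

Answer: 2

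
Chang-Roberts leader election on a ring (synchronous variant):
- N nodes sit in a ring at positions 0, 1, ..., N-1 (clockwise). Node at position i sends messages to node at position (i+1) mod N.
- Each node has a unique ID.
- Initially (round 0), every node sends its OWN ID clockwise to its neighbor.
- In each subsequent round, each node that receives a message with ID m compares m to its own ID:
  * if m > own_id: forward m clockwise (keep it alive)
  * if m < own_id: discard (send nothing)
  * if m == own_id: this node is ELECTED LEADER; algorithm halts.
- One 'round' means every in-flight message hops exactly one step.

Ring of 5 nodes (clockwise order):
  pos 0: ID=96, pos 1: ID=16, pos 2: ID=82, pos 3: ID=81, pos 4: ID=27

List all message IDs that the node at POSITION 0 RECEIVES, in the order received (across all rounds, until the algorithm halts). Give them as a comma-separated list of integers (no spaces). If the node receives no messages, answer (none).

Answer: 27,81,82,96

Derivation:
Round 1: pos1(id16) recv 96: fwd; pos2(id82) recv 16: drop; pos3(id81) recv 82: fwd; pos4(id27) recv 81: fwd; pos0(id96) recv 27: drop
Round 2: pos2(id82) recv 96: fwd; pos4(id27) recv 82: fwd; pos0(id96) recv 81: drop
Round 3: pos3(id81) recv 96: fwd; pos0(id96) recv 82: drop
Round 4: pos4(id27) recv 96: fwd
Round 5: pos0(id96) recv 96: ELECTED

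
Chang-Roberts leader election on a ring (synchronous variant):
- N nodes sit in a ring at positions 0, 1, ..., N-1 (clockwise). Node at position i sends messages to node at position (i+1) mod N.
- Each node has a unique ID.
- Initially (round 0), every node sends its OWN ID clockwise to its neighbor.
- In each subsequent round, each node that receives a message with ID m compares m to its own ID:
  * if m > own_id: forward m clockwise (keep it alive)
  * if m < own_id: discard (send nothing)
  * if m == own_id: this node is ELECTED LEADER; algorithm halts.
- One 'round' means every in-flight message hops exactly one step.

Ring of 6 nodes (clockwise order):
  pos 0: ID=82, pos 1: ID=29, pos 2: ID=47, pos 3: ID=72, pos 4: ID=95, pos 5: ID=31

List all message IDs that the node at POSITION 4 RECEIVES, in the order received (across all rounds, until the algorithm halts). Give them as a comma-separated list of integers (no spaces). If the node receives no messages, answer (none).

Answer: 72,82,95

Derivation:
Round 1: pos1(id29) recv 82: fwd; pos2(id47) recv 29: drop; pos3(id72) recv 47: drop; pos4(id95) recv 72: drop; pos5(id31) recv 95: fwd; pos0(id82) recv 31: drop
Round 2: pos2(id47) recv 82: fwd; pos0(id82) recv 95: fwd
Round 3: pos3(id72) recv 82: fwd; pos1(id29) recv 95: fwd
Round 4: pos4(id95) recv 82: drop; pos2(id47) recv 95: fwd
Round 5: pos3(id72) recv 95: fwd
Round 6: pos4(id95) recv 95: ELECTED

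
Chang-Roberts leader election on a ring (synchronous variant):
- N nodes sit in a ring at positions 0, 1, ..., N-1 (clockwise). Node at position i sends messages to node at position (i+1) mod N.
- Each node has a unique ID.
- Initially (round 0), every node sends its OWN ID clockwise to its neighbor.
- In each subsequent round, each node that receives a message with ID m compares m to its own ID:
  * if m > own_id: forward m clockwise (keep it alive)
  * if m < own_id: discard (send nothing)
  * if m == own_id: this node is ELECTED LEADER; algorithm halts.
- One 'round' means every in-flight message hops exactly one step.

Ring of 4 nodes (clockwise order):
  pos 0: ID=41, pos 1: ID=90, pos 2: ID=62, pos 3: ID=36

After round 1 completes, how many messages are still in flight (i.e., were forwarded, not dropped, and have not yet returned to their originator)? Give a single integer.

Round 1: pos1(id90) recv 41: drop; pos2(id62) recv 90: fwd; pos3(id36) recv 62: fwd; pos0(id41) recv 36: drop
After round 1: 2 messages still in flight

Answer: 2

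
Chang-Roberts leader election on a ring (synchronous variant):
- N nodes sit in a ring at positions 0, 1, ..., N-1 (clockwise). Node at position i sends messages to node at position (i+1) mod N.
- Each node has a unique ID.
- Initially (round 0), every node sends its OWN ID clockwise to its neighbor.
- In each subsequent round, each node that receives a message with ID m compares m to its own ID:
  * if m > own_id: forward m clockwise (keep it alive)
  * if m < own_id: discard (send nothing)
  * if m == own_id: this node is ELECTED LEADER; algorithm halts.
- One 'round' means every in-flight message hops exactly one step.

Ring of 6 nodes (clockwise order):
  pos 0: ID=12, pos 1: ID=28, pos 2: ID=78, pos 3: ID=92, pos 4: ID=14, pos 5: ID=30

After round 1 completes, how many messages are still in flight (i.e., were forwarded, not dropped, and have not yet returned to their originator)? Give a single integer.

Answer: 2

Derivation:
Round 1: pos1(id28) recv 12: drop; pos2(id78) recv 28: drop; pos3(id92) recv 78: drop; pos4(id14) recv 92: fwd; pos5(id30) recv 14: drop; pos0(id12) recv 30: fwd
After round 1: 2 messages still in flight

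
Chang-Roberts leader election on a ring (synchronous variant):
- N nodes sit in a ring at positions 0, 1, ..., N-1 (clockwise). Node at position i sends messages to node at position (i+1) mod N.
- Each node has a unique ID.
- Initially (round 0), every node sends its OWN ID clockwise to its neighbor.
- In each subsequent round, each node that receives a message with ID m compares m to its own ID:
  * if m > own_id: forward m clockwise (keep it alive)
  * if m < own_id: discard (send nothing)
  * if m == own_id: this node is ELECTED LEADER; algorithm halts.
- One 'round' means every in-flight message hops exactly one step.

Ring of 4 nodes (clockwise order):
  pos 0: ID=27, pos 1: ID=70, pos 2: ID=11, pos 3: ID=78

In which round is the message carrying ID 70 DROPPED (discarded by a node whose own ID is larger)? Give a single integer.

Answer: 2

Derivation:
Round 1: pos1(id70) recv 27: drop; pos2(id11) recv 70: fwd; pos3(id78) recv 11: drop; pos0(id27) recv 78: fwd
Round 2: pos3(id78) recv 70: drop; pos1(id70) recv 78: fwd
Round 3: pos2(id11) recv 78: fwd
Round 4: pos3(id78) recv 78: ELECTED
Message ID 70 originates at pos 1; dropped at pos 3 in round 2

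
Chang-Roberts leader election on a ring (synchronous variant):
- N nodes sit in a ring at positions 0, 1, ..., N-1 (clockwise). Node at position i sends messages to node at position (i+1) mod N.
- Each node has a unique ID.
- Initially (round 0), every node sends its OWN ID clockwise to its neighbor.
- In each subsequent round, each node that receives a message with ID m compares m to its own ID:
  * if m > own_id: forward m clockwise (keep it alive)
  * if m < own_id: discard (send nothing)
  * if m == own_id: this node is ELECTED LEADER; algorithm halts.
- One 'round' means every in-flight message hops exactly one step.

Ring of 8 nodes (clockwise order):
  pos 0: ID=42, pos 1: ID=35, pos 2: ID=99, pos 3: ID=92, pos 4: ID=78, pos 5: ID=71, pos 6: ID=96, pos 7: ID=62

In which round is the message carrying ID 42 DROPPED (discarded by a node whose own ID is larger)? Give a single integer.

Round 1: pos1(id35) recv 42: fwd; pos2(id99) recv 35: drop; pos3(id92) recv 99: fwd; pos4(id78) recv 92: fwd; pos5(id71) recv 78: fwd; pos6(id96) recv 71: drop; pos7(id62) recv 96: fwd; pos0(id42) recv 62: fwd
Round 2: pos2(id99) recv 42: drop; pos4(id78) recv 99: fwd; pos5(id71) recv 92: fwd; pos6(id96) recv 78: drop; pos0(id42) recv 96: fwd; pos1(id35) recv 62: fwd
Round 3: pos5(id71) recv 99: fwd; pos6(id96) recv 92: drop; pos1(id35) recv 96: fwd; pos2(id99) recv 62: drop
Round 4: pos6(id96) recv 99: fwd; pos2(id99) recv 96: drop
Round 5: pos7(id62) recv 99: fwd
Round 6: pos0(id42) recv 99: fwd
Round 7: pos1(id35) recv 99: fwd
Round 8: pos2(id99) recv 99: ELECTED
Message ID 42 originates at pos 0; dropped at pos 2 in round 2

Answer: 2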